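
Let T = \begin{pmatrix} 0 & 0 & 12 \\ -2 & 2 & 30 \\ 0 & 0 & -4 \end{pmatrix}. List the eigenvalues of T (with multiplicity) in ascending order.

-4, 0, 2

Characteristic polynomial: p(s) = s^3 + 2s^2 - 8s = s(s - 2)(s + 4).
Roots (with multiplicity): -4, 0, 2.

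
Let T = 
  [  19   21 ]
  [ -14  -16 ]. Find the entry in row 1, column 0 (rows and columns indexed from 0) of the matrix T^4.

-1218

Characteristic polynomial: s^2 - 3s - 10 = (s - 5)(s + 2), so the eigenvalues are -2, 5.
s=-2: eigenvector (1, -1).
s=5: eigenvector (3, -2).
P = [[1, 3], [-1, -2]], D = diag(-2, 5), P⁻¹ = [[-2, -3], [1, 1]].
T⁴ = P·diag(16, 625)·P⁻¹ = [[1843, 1827], [-1218, -1202]].
The requested entry is -1218.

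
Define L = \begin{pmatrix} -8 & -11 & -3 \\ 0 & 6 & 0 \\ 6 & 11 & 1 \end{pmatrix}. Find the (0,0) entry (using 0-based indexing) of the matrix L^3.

Characteristic polynomial: r^3 + r^2 - 32r - 60 = (r - 6)(r + 2)(r + 5), so the eigenvalues are -5, -2, 6.
r=-2: eigenvector (-1, 0, 2).
r=6: eigenvector (-1, 1, 1).
r=-5: eigenvector (1, 0, -1).
P = [[-1, -1, 1], [0, 1, 0], [2, 1, -1]], D = diag(-2, 6, -5), P⁻¹ = [[1, 0, 1], [0, 1, 0], [2, 1, 1]].
L³ = P·diag(-8, 216, -125)·P⁻¹ = [[-242, -341, -117], [0, 216, 0], [234, 341, 109]].
The requested entry is -242.

-242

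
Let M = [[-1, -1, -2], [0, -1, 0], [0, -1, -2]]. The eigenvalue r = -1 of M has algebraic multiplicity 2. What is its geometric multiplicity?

1

M + 1I = [[0, -1, -2], [0, 0, 0], [0, -1, -1]].
This matrix has rank 2, so its null space has dimension 3 − 2 = 1.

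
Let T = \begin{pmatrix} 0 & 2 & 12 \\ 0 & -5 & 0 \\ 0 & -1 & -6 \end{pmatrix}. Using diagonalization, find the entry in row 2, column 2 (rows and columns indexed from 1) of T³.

-125

Characteristic polynomial: μ^3 + 11μ^2 + 30μ = μ(μ + 5)(μ + 6), so the eigenvalues are -6, -5, 0.
μ=0: eigenvector (1, 0, 0).
μ=-6: eigenvector (-2, 0, 1).
μ=-5: eigenvector (-2, -1, 1).
P = [[1, -2, -2], [0, 0, -1], [0, 1, 1]], D = diag(0, -6, -5), P⁻¹ = [[1, 0, 2], [0, 1, 1], [0, -1, 0]].
T³ = P·diag(0, -216, -125)·P⁻¹ = [[0, 182, 432], [0, -125, 0], [0, -91, -216]].
The requested entry is -125.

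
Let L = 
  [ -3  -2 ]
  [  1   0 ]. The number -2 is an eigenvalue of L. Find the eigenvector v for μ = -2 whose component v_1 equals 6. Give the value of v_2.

-3

L + 2I = [[-1, -2], [1, 2]].
Solving (L + 2I)v = 0 gives the eigenspace spanned by (6, -3).
With v_1 = 6, v = (6, -3), so v_2 = -3.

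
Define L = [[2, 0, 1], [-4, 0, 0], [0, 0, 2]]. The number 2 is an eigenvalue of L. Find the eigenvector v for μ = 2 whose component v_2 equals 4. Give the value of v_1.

-2

L − 2I = [[0, 0, 1], [-4, -2, 0], [0, 0, 0]].
Solving (L − 2I)v = 0 gives the eigenspace spanned by (-2, 4, 0).
With v_2 = 4, v = (-2, 4, 0), so v_1 = -2.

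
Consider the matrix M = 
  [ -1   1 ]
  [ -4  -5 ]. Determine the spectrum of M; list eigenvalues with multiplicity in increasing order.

Characteristic polynomial: p(s) = s^2 + 6s + 9 = (s + 3)^2.
Roots (with multiplicity): -3, -3.

-3, -3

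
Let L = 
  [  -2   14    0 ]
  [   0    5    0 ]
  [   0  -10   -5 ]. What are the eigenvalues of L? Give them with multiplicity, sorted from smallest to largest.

Characteristic polynomial: p(r) = r^3 + 2r^2 - 25r - 50 = (r - 5)(r + 2)(r + 5).
Roots (with multiplicity): -5, -2, 5.

-5, -2, 5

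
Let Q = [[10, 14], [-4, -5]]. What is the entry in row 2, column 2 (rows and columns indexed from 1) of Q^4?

Characteristic polynomial: μ^2 - 5μ + 6 = (μ - 3)(μ - 2), so the eigenvalues are 2, 3.
μ=2: eigenvector (-7, 4).
μ=3: eigenvector (2, -1).
P = [[-7, 2], [4, -1]], D = diag(2, 3), P⁻¹ = [[1, 2], [4, 7]].
Q⁴ = P·diag(16, 81)·P⁻¹ = [[536, 910], [-260, -439]].
The requested entry is -439.

-439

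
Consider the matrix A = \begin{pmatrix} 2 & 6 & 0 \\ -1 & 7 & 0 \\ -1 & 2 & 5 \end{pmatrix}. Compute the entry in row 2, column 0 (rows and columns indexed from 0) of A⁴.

-369

Characteristic polynomial: t^3 - 14t^2 + 65t - 100 = (t - 5)^2(t - 4), so the eigenvalues are 4, 5, 5.
t=4: eigenvector (3, 1, 1).
t=5: eigenvector (2, 1, 3).
t=5: eigenvector (0, 0, 1).
P = [[3, 2, 0], [1, 1, 0], [1, 3, 1]], D = diag(4, 5, 5), P⁻¹ = [[1, -2, 0], [-1, 3, 0], [2, -7, 1]].
A⁴ = P·diag(256, 625, 625)·P⁻¹ = [[-482, 2214, 0], [-369, 1363, 0], [-369, 738, 625]].
The requested entry is -369.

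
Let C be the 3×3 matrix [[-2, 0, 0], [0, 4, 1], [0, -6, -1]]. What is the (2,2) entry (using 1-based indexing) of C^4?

46

Characteristic polynomial: r^3 - r^2 - 4r + 4 = (r - 2)(r - 1)(r + 2), so the eigenvalues are -2, 1, 2.
r=-2: eigenvector (1, 0, 0).
r=2: eigenvector (0, 1, -2).
r=1: eigenvector (0, -1, 3).
P = [[1, 0, 0], [0, 1, -1], [0, -2, 3]], D = diag(-2, 2, 1), P⁻¹ = [[1, 0, 0], [0, 3, 1], [0, 2, 1]].
C⁴ = P·diag(16, 16, 1)·P⁻¹ = [[16, 0, 0], [0, 46, 15], [0, -90, -29]].
The requested entry is 46.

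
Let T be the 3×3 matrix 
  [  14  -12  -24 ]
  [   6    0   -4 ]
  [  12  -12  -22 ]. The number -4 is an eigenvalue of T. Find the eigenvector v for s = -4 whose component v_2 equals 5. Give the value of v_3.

T + 4I = [[18, -12, -24], [6, 4, -4], [12, -12, -18]].
Solving (T + 4I)v = 0 gives the eigenspace spanned by (-10, 5, -10).
With v_2 = 5, v = (-10, 5, -10), so v_3 = -10.

-10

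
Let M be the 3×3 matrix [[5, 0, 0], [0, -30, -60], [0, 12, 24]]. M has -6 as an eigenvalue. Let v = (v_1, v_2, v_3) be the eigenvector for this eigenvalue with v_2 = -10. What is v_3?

4

M + 6I = [[11, 0, 0], [0, -24, -60], [0, 12, 30]].
Solving (M + 6I)v = 0 gives the eigenspace spanned by (0, -10, 4).
With v_2 = -10, v = (0, -10, 4), so v_3 = 4.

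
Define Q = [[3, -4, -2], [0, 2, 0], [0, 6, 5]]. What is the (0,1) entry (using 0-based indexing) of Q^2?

-32

Characteristic polynomial: s^3 - 10s^2 + 31s - 30 = (s - 5)(s - 3)(s - 2), so the eigenvalues are 2, 3, 5.
s=3: eigenvector (1, 0, 0).
s=2: eigenvector (0, 1, -2).
s=5: eigenvector (-1, 0, 1).
P = [[1, 0, -1], [0, 1, 0], [0, -2, 1]], D = diag(3, 2, 5), P⁻¹ = [[1, 2, 1], [0, 1, 0], [0, 2, 1]].
Q² = P·diag(9, 4, 25)·P⁻¹ = [[9, -32, -16], [0, 4, 0], [0, 42, 25]].
The requested entry is -32.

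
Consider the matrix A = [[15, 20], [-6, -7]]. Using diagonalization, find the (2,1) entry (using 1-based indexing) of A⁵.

Characteristic polynomial: t^2 - 8t + 15 = (t - 5)(t - 3), so the eigenvalues are 3, 5.
t=5: eigenvector (2, -1).
t=3: eigenvector (5, -3).
P = [[2, 5], [-1, -3]], D = diag(5, 3), P⁻¹ = [[3, 5], [-1, -2]].
A⁵ = P·diag(3125, 243)·P⁻¹ = [[17535, 28820], [-8646, -14167]].
The requested entry is -8646.

-8646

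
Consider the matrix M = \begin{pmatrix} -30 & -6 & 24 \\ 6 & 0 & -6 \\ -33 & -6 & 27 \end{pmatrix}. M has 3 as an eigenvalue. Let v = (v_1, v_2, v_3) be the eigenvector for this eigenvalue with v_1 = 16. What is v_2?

M − 3I = [[-33, -6, 24], [6, -3, -6], [-33, -6, 24]].
Solving (M − 3I)v = 0 gives the eigenspace spanned by (16, -8, 20).
With v_1 = 16, v = (16, -8, 20), so v_2 = -8.

-8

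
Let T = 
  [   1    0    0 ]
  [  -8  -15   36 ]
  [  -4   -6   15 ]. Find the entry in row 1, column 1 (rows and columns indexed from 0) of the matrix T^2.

9

Characteristic polynomial: r^3 - r^2 - 9r + 9 = (r - 3)(r - 1)(r + 3), so the eigenvalues are -3, 1, 3.
r=3: eigenvector (0, 2, 1).
r=-3: eigenvector (0, 3, 1).
r=1: eigenvector (1, 4, 2).
P = [[0, 0, 1], [2, 3, 4], [1, 1, 2]], D = diag(3, -3, 1), P⁻¹ = [[-2, -1, 3], [0, 1, -2], [1, 0, 0]].
T² = P·diag(9, 9, 1)·P⁻¹ = [[1, 0, 0], [-32, 9, 0], [-16, 0, 9]].
The requested entry is 9.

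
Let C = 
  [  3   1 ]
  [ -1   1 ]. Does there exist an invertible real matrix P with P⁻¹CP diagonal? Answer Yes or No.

Characteristic polynomial: p(t) = t^2 - 4t + 4 = (t - 2)^2.
t = 2 has algebraic multiplicity 2; rank(C − 2I) = 1, so geometric multiplicity = 1.
Geometric multiplicity < algebraic multiplicity, so C is not diagonalizable.

No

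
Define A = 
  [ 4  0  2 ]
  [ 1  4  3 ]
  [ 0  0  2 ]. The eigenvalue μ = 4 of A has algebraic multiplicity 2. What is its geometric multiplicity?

1

A − 4I = [[0, 0, 2], [1, 0, 3], [0, 0, -2]].
This matrix has rank 2, so its null space has dimension 3 − 2 = 1.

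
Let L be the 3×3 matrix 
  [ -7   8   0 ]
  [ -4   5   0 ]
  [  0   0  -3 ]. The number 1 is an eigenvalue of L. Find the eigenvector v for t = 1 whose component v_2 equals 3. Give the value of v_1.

3

L − 1I = [[-8, 8, 0], [-4, 4, 0], [0, 0, -4]].
Solving (L − 1I)v = 0 gives the eigenspace spanned by (3, 3, 0).
With v_2 = 3, v = (3, 3, 0), so v_1 = 3.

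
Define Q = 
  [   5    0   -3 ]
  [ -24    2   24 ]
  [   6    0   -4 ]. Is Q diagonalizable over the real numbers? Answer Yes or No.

Characteristic polynomial: p(r) = r^3 - 3r^2 + 4 = (r - 2)^2(r + 1).
r = 2 has algebraic multiplicity 2; rank(Q − 2I) = 1, so geometric multiplicity = 2.
Every eigenvalue has geometric = algebraic multiplicity, so Q is diagonalizable.

Yes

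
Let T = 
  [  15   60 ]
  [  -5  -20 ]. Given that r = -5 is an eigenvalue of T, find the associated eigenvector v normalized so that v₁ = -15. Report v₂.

T + 5I = [[20, 60], [-5, -15]].
Solving (T + 5I)v = 0 gives the eigenspace spanned by (-15, 5).
With v₁ = -15, v = (-15, 5), so v₂ = 5.

5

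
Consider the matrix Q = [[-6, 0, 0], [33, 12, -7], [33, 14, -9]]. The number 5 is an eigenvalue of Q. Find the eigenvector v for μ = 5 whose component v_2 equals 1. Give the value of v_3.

Q − 5I = [[-11, 0, 0], [33, 7, -7], [33, 14, -14]].
Solving (Q − 5I)v = 0 gives the eigenspace spanned by (0, 1, 1).
With v_2 = 1, v = (0, 1, 1), so v_3 = 1.

1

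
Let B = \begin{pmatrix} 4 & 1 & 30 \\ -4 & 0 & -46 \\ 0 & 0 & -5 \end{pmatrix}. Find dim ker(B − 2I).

B − 2I = [[2, 1, 30], [-4, -2, -46], [0, 0, -7]].
This matrix has rank 2, so its null space has dimension 3 − 2 = 1.

1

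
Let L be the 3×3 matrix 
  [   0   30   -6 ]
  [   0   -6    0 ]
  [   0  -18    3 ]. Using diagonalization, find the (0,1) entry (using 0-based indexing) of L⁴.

-3564

Characteristic polynomial: t^3 + 3t^2 - 18t = t(t - 3)(t + 6), so the eigenvalues are -6, 0, 3.
t=0: eigenvector (1, 0, 0).
t=-6: eigenvector (-3, 1, 2).
t=3: eigenvector (-2, 0, 1).
P = [[1, -3, -2], [0, 1, 0], [0, 2, 1]], D = diag(0, -6, 3), P⁻¹ = [[1, -1, 2], [0, 1, 0], [0, -2, 1]].
L⁴ = P·diag(0, 1296, 81)·P⁻¹ = [[0, -3564, -162], [0, 1296, 0], [0, 2430, 81]].
The requested entry is -3564.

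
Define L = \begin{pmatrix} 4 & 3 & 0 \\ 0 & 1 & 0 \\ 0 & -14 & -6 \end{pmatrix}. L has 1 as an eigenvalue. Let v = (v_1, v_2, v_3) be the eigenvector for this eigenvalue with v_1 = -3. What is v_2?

3

L − 1I = [[3, 3, 0], [0, 0, 0], [0, -14, -7]].
Solving (L − 1I)v = 0 gives the eigenspace spanned by (-3, 3, -6).
With v_1 = -3, v = (-3, 3, -6), so v_2 = 3.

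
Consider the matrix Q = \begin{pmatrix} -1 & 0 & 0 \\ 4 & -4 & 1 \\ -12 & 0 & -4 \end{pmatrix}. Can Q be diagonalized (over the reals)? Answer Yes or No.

Characteristic polynomial: p(μ) = μ^3 + 9μ^2 + 24μ + 16 = (μ + 1)(μ + 4)^2.
μ = -4 has algebraic multiplicity 2; rank(Q + 4I) = 2, so geometric multiplicity = 1.
Geometric multiplicity < algebraic multiplicity, so Q is not diagonalizable.

No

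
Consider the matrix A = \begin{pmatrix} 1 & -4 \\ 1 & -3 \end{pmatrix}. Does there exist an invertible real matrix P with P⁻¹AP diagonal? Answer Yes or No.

No

Characteristic polynomial: p(t) = t^2 + 2t + 1 = (t + 1)^2.
t = -1 has algebraic multiplicity 2; rank(A + 1I) = 1, so geometric multiplicity = 1.
Geometric multiplicity < algebraic multiplicity, so A is not diagonalizable.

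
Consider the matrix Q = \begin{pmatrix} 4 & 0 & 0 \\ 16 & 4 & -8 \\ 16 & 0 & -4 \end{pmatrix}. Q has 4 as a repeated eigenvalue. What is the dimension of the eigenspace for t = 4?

2

Q − 4I = [[0, 0, 0], [16, 0, -8], [16, 0, -8]].
This matrix has rank 1, so its null space has dimension 3 − 1 = 2.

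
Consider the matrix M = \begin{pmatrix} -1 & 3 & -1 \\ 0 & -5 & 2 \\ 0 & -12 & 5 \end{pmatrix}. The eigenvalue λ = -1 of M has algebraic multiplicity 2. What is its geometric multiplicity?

M + 1I = [[0, 3, -1], [0, -4, 2], [0, -12, 6]].
This matrix has rank 2, so its null space has dimension 3 − 2 = 1.

1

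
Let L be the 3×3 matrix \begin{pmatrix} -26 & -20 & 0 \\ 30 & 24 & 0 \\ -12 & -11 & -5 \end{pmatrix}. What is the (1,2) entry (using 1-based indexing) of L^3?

-560

Characteristic polynomial: r^3 + 7r^2 - 14r - 120 = (r - 4)(r + 5)(r + 6), so the eigenvalues are -6, -5, 4.
r=-6: eigenvector (1, -1, 1).
r=4: eigenvector (-2, 3, -1).
r=-5: eigenvector (0, 0, 1).
P = [[1, -2, 0], [-1, 3, 0], [1, -1, 1]], D = diag(-6, 4, -5), P⁻¹ = [[3, 2, 0], [1, 1, 0], [-2, -1, 1]].
L³ = P·diag(-216, 64, -125)·P⁻¹ = [[-776, -560, 0], [840, 624, 0], [-462, -371, -125]].
The requested entry is -560.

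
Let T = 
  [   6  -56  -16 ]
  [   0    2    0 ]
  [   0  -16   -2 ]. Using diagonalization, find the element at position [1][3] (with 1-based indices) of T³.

Characteristic polynomial: λ^3 - 6λ^2 - 4λ + 24 = (λ - 6)(λ - 2)(λ + 2), so the eigenvalues are -2, 2, 6.
λ=2: eigenvector (-2, 1, -4).
λ=6: eigenvector (1, 0, 0).
λ=-2: eigenvector (2, 0, 1).
P = [[-2, 1, 2], [1, 0, 0], [-4, 0, 1]], D = diag(2, 6, -2), P⁻¹ = [[0, 1, 0], [1, -6, -2], [0, 4, 1]].
T³ = P·diag(8, 216, -8)·P⁻¹ = [[216, -1376, -448], [0, 8, 0], [0, -64, -8]].
The requested entry is -448.

-448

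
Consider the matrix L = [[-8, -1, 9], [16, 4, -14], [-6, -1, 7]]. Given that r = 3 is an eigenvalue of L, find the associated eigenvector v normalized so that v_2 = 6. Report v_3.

L − 3I = [[-11, -1, 9], [16, 1, -14], [-6, -1, 4]].
Solving (L − 3I)v = 0 gives the eigenspace spanned by (-3, 6, -3).
With v_2 = 6, v = (-3, 6, -3), so v_3 = -3.

-3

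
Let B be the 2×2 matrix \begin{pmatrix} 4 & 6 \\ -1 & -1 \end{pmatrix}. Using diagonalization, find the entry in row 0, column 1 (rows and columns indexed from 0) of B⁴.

90

Characteristic polynomial: t^2 - 3t + 2 = (t - 2)(t - 1), so the eigenvalues are 1, 2.
t=1: eigenvector (-2, 1).
t=2: eigenvector (3, -1).
P = [[-2, 3], [1, -1]], D = diag(1, 2), P⁻¹ = [[1, 3], [1, 2]].
B⁴ = P·diag(1, 16)·P⁻¹ = [[46, 90], [-15, -29]].
The requested entry is 90.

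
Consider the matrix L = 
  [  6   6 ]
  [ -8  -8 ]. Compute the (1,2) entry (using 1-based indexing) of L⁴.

-48

Characteristic polynomial: t^2 + 2t = t(t + 2), so the eigenvalues are -2, 0.
t=0: eigenvector (1, -1).
t=-2: eigenvector (-3, 4).
P = [[1, -3], [-1, 4]], D = diag(0, -2), P⁻¹ = [[4, 3], [1, 1]].
L⁴ = P·diag(0, 16)·P⁻¹ = [[-48, -48], [64, 64]].
The requested entry is -48.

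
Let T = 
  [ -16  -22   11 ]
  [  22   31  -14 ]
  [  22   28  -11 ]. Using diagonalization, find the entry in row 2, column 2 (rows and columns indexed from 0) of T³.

-503

Characteristic polynomial: r^3 - 4r^2 - 27r + 90 = (r - 6)(r - 3)(r + 5), so the eigenvalues are -5, 3, 6.
r=6: eigenvector (1, -2, -2).
r=3: eigenvector (0, 1, 2).
r=-5: eigenvector (-1, 1, 1).
P = [[1, 0, -1], [-2, 1, 1], [-2, 2, 1]], D = diag(6, 3, -5), P⁻¹ = [[-1, -2, 1], [0, -1, 1], [-2, -2, 1]].
T³ = P·diag(216, 27, -125)·P⁻¹ = [[-466, -682, 341], [682, 1087, -530], [682, 1060, -503]].
The requested entry is -503.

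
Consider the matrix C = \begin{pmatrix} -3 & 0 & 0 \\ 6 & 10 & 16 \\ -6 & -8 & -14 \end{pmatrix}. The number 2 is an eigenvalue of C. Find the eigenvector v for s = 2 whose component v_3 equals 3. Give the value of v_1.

0

C − 2I = [[-5, 0, 0], [6, 8, 16], [-6, -8, -16]].
Solving (C − 2I)v = 0 gives the eigenspace spanned by (0, -6, 3).
With v_3 = 3, v = (0, -6, 3), so v_1 = 0.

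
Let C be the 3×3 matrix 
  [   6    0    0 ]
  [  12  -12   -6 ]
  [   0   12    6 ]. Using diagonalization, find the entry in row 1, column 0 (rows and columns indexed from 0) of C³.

Characteristic polynomial: r^3 - 36r = r(r - 6)(r + 6), so the eigenvalues are -6, 0, 6.
r=6: eigenvector (1, 0, 2).
r=-6: eigenvector (0, 1, -1).
r=0: eigenvector (0, -1, 2).
P = [[1, 0, 0], [0, 1, -1], [2, -1, 2]], D = diag(6, -6, 0), P⁻¹ = [[1, 0, 0], [-2, 2, 1], [-2, 1, 1]].
C³ = P·diag(216, -216, 0)·P⁻¹ = [[216, 0, 0], [432, -432, -216], [0, 432, 216]].
The requested entry is 432.

432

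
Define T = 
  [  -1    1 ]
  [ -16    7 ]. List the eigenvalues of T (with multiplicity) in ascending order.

3, 3

Characteristic polynomial: p(λ) = λ^2 - 6λ + 9 = (λ - 3)^2.
Roots (with multiplicity): 3, 3.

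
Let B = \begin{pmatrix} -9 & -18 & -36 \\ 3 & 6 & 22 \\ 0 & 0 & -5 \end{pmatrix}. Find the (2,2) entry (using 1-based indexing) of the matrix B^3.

Characteristic polynomial: r^3 + 8r^2 + 15r = r(r + 3)(r + 5), so the eigenvalues are -5, -3, 0.
r=-3: eigenvector (3, -1, 0).
r=0: eigenvector (-2, 1, 0).
r=-5: eigenvector (0, -2, 1).
P = [[3, -2, 0], [-1, 1, -2], [0, 0, 1]], D = diag(-3, 0, -5), P⁻¹ = [[1, 2, 4], [1, 3, 6], [0, 0, 1]].
B³ = P·diag(-27, 0, -125)·P⁻¹ = [[-81, -162, -324], [27, 54, 358], [0, 0, -125]].
The requested entry is 54.

54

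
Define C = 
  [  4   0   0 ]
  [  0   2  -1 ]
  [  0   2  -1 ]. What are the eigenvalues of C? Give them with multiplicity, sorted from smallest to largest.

0, 1, 4

Characteristic polynomial: p(λ) = λ^3 - 5λ^2 + 4λ = λ(λ - 4)(λ - 1).
Roots (with multiplicity): 0, 1, 4.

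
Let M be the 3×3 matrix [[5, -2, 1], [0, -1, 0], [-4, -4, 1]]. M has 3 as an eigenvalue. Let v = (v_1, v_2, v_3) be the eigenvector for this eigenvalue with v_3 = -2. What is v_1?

M − 3I = [[2, -2, 1], [0, -4, 0], [-4, -4, -2]].
Solving (M − 3I)v = 0 gives the eigenspace spanned by (1, 0, -2).
With v_3 = -2, v = (1, 0, -2), so v_1 = 1.

1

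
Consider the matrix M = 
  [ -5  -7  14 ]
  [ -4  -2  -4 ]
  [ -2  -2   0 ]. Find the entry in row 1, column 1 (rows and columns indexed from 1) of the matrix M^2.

25

Characteristic polynomial: μ^3 + 7μ^2 + 2μ - 40 = (μ - 2)(μ + 4)(μ + 5), so the eigenvalues are -5, -4, 2.
μ=-5: eigenvector (1, 4, 2).
μ=2: eigenvector (-1, 1, 0).
μ=-4: eigenvector (0, 2, 1).
P = [[1, -1, 0], [4, 1, 2], [2, 0, 1]], D = diag(-5, 2, -4), P⁻¹ = [[1, 1, -2], [0, 1, -2], [-2, -2, 5]].
M² = P·diag(25, 4, 16)·P⁻¹ = [[25, 21, -42], [36, 40, -48], [18, 18, -20]].
The requested entry is 25.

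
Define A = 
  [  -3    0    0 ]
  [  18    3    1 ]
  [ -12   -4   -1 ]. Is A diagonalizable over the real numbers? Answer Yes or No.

Characteristic polynomial: p(λ) = λ^3 + λ^2 - 5λ + 3 = (λ - 1)^2(λ + 3).
λ = 1 has algebraic multiplicity 2; rank(A − 1I) = 2, so geometric multiplicity = 1.
Geometric multiplicity < algebraic multiplicity, so A is not diagonalizable.

No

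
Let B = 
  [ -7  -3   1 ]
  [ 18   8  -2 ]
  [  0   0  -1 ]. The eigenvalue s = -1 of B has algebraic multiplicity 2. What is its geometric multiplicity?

1

B + 1I = [[-6, -3, 1], [18, 9, -2], [0, 0, 0]].
This matrix has rank 2, so its null space has dimension 3 − 2 = 1.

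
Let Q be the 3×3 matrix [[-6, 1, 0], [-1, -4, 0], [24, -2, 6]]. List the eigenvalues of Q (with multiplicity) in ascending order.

-5, -5, 6

Characteristic polynomial: p(s) = s^3 + 4s^2 - 35s - 150 = (s - 6)(s + 5)^2.
Roots (with multiplicity): -5, -5, 6.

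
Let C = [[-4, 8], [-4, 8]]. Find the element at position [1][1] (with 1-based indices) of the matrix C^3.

Characteristic polynomial: λ^2 - 4λ = λ(λ - 4), so the eigenvalues are 0, 4.
λ=0: eigenvector (-2, -1).
λ=4: eigenvector (1, 1).
P = [[-2, 1], [-1, 1]], D = diag(0, 4), P⁻¹ = [[-1, 1], [-1, 2]].
C³ = P·diag(0, 64)·P⁻¹ = [[-64, 128], [-64, 128]].
The requested entry is -64.

-64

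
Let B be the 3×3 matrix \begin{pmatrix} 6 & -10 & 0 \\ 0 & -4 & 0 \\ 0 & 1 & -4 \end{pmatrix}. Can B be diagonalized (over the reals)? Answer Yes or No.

No

Characteristic polynomial: p(λ) = λ^3 + 2λ^2 - 32λ - 96 = (λ - 6)(λ + 4)^2.
λ = -4 has algebraic multiplicity 2; rank(B + 4I) = 2, so geometric multiplicity = 1.
Geometric multiplicity < algebraic multiplicity, so B is not diagonalizable.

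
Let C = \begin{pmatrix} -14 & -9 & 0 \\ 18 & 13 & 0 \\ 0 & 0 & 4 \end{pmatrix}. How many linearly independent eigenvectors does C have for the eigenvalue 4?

2

C − 4I = [[-18, -9, 0], [18, 9, 0], [0, 0, 0]].
This matrix has rank 1, so its null space has dimension 3 − 1 = 2.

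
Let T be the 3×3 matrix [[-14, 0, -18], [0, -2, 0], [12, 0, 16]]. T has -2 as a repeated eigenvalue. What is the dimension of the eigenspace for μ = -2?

T + 2I = [[-12, 0, -18], [0, 0, 0], [12, 0, 18]].
This matrix has rank 1, so its null space has dimension 3 − 1 = 2.

2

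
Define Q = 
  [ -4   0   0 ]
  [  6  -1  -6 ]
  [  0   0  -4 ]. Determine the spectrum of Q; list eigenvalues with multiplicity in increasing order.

Characteristic polynomial: p(t) = t^3 + 9t^2 + 24t + 16 = (t + 1)(t + 4)^2.
Roots (with multiplicity): -4, -4, -1.

-4, -4, -1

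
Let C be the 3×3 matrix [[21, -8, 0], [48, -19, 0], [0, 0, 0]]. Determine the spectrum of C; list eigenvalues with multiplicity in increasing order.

Characteristic polynomial: p(r) = r^3 - 2r^2 - 15r = r(r - 5)(r + 3).
Roots (with multiplicity): -3, 0, 5.

-3, 0, 5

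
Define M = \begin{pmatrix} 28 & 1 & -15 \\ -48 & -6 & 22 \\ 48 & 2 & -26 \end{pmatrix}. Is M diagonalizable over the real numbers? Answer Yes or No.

No

Characteristic polynomial: p(r) = r^3 + 4r^2 - 16r - 64 = (r - 4)(r + 4)^2.
r = -4 has algebraic multiplicity 2; rank(M + 4I) = 2, so geometric multiplicity = 1.
Geometric multiplicity < algebraic multiplicity, so M is not diagonalizable.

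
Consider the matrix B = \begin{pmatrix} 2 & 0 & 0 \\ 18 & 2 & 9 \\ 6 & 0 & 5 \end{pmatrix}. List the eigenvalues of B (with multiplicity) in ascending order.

2, 2, 5

Characteristic polynomial: p(s) = s^3 - 9s^2 + 24s - 20 = (s - 5)(s - 2)^2.
Roots (with multiplicity): 2, 2, 5.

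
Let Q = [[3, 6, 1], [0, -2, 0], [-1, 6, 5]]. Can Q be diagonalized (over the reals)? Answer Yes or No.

Characteristic polynomial: p(μ) = μ^3 - 6μ^2 + 32 = (μ - 4)^2(μ + 2).
μ = 4 has algebraic multiplicity 2; rank(Q − 4I) = 2, so geometric multiplicity = 1.
Geometric multiplicity < algebraic multiplicity, so Q is not diagonalizable.

No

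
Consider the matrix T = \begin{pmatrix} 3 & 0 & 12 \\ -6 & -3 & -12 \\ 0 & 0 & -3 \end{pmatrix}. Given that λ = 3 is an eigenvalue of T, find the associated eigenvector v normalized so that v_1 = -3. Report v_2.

T − 3I = [[0, 0, 12], [-6, -6, -12], [0, 0, -6]].
Solving (T − 3I)v = 0 gives the eigenspace spanned by (-3, 3, 0).
With v_1 = -3, v = (-3, 3, 0), so v_2 = 3.

3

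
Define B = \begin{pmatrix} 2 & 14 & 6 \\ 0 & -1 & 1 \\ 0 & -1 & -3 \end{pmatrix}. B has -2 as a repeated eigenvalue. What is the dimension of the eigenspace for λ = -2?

1

B + 2I = [[4, 14, 6], [0, 1, 1], [0, -1, -1]].
This matrix has rank 2, so its null space has dimension 3 − 2 = 1.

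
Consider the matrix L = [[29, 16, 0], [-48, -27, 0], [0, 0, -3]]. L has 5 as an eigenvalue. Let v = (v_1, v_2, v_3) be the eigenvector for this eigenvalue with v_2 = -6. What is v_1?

4

L − 5I = [[24, 16, 0], [-48, -32, 0], [0, 0, -8]].
Solving (L − 5I)v = 0 gives the eigenspace spanned by (4, -6, 0).
With v_2 = -6, v = (4, -6, 0), so v_1 = 4.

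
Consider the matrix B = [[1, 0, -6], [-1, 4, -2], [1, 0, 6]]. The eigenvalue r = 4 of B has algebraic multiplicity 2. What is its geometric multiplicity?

2

B − 4I = [[-3, 0, -6], [-1, 0, -2], [1, 0, 2]].
This matrix has rank 1, so its null space has dimension 3 − 1 = 2.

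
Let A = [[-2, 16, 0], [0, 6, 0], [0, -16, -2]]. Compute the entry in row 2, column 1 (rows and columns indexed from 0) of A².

Characteristic polynomial: λ^3 - 2λ^2 - 20λ - 24 = (λ - 6)(λ + 2)^2, so the eigenvalues are -2, -2, 6.
λ=-2: eigenvector (1, 0, 0).
λ=6: eigenvector (2, 1, -2).
λ=-2: eigenvector (0, 0, 1).
P = [[1, 2, 0], [0, 1, 0], [0, -2, 1]], D = diag(-2, 6, -2), P⁻¹ = [[1, -2, 0], [0, 1, 0], [0, 2, 1]].
A² = P·diag(4, 36, 4)·P⁻¹ = [[4, 64, 0], [0, 36, 0], [0, -64, 4]].
The requested entry is -64.

-64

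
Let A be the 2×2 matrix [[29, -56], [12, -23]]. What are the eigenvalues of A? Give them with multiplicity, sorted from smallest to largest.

1, 5

Characteristic polynomial: p(s) = s^2 - 6s + 5 = (s - 5)(s - 1).
Roots (with multiplicity): 1, 5.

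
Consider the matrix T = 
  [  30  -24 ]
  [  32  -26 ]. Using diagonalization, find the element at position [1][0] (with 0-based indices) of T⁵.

31232

Characteristic polynomial: s^2 - 4s - 12 = (s - 6)(s + 2), so the eigenvalues are -2, 6.
s=6: eigenvector (1, 1).
s=-2: eigenvector (3, 4).
P = [[1, 3], [1, 4]], D = diag(6, -2), P⁻¹ = [[4, -3], [-1, 1]].
T⁵ = P·diag(7776, -32)·P⁻¹ = [[31200, -23424], [31232, -23456]].
The requested entry is 31232.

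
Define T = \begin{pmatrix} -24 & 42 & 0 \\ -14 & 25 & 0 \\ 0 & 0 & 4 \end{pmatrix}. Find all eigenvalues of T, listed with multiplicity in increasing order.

-3, 4, 4

Characteristic polynomial: p(λ) = λ^3 - 5λ^2 - 8λ + 48 = (λ - 4)^2(λ + 3).
Roots (with multiplicity): -3, 4, 4.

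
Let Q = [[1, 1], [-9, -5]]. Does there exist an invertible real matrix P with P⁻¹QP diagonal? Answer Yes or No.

No

Characteristic polynomial: p(s) = s^2 + 4s + 4 = (s + 2)^2.
s = -2 has algebraic multiplicity 2; rank(Q + 2I) = 1, so geometric multiplicity = 1.
Geometric multiplicity < algebraic multiplicity, so Q is not diagonalizable.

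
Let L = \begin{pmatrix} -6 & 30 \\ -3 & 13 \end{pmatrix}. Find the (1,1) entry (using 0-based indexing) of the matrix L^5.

Characteristic polynomial: s^2 - 7s + 12 = (s - 4)(s - 3), so the eigenvalues are 3, 4.
s=4: eigenvector (3, 1).
s=3: eigenvector (10, 3).
P = [[3, 10], [1, 3]], D = diag(4, 3), P⁻¹ = [[-3, 10], [1, -3]].
L⁵ = P·diag(1024, 243)·P⁻¹ = [[-6786, 23430], [-2343, 8053]].
The requested entry is 8053.

8053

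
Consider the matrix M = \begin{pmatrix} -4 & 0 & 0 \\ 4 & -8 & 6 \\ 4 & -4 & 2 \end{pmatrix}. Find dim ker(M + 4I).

M + 4I = [[0, 0, 0], [4, -4, 6], [4, -4, 6]].
This matrix has rank 1, so its null space has dimension 3 − 1 = 2.

2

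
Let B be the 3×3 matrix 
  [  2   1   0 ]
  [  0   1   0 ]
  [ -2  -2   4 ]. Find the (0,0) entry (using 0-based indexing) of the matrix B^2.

Characteristic polynomial: λ^3 - 7λ^2 + 14λ - 8 = (λ - 4)(λ - 2)(λ - 1), so the eigenvalues are 1, 2, 4.
λ=2: eigenvector (1, 0, 1).
λ=1: eigenvector (-1, 1, 0).
λ=4: eigenvector (0, 0, 1).
P = [[1, -1, 0], [0, 1, 0], [1, 0, 1]], D = diag(2, 1, 4), P⁻¹ = [[1, 1, 0], [0, 1, 0], [-1, -1, 1]].
B² = P·diag(4, 1, 16)·P⁻¹ = [[4, 3, 0], [0, 1, 0], [-12, -12, 16]].
The requested entry is 4.

4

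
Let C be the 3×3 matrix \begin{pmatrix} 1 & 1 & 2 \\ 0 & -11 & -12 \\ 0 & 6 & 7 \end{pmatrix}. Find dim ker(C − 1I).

C − 1I = [[0, 1, 2], [0, -12, -12], [0, 6, 6]].
This matrix has rank 2, so its null space has dimension 3 − 2 = 1.

1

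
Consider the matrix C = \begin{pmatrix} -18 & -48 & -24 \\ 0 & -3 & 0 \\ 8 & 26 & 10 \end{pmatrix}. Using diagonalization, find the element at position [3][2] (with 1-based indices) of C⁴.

Characteristic polynomial: s^3 + 11s^2 + 36s + 36 = (s + 2)(s + 3)(s + 6), so the eigenvalues are -6, -3, -2.
s=-2: eigenvector (-3, 0, 2).
s=-3: eigenvector (0, 1, -2).
s=-6: eigenvector (-2, 0, 1).
P = [[-3, 0, -2], [0, 1, 0], [2, -2, 1]], D = diag(-2, -3, -6), P⁻¹ = [[1, 4, 2], [0, 1, 0], [-2, -6, -3]].
C⁴ = P·diag(16, 81, 1296)·P⁻¹ = [[5136, 15360, 7680], [0, 81, 0], [-2560, -7810, -3824]].
The requested entry is -7810.

-7810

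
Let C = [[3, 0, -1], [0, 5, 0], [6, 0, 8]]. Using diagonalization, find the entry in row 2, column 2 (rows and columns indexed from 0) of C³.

398

Characteristic polynomial: t^3 - 16t^2 + 85t - 150 = (t - 6)(t - 5)^2, so the eigenvalues are 5, 5, 6.
t=5: eigenvector (1, 0, -2).
t=6: eigenvector (-1, 0, 3).
t=5: eigenvector (-1, 1, 2).
P = [[1, -1, -1], [0, 0, 1], [-2, 3, 2]], D = diag(5, 6, 5), P⁻¹ = [[3, 1, 1], [2, 0, 1], [0, 1, 0]].
C³ = P·diag(125, 216, 125)·P⁻¹ = [[-57, 0, -91], [0, 125, 0], [546, 0, 398]].
The requested entry is 398.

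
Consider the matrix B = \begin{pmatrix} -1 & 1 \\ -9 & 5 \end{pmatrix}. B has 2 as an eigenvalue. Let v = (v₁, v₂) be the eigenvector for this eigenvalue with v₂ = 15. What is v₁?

B − 2I = [[-3, 1], [-9, 3]].
Solving (B − 2I)v = 0 gives the eigenspace spanned by (5, 15).
With v₂ = 15, v = (5, 15), so v₁ = 5.

5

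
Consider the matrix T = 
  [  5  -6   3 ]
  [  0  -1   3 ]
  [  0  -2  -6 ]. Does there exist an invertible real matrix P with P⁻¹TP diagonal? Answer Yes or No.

Characteristic polynomial: p(r) = r^3 + 2r^2 - 23r - 60 = (r - 5)(r + 3)(r + 4).
All 3 eigenvalues are distinct, so T is diagonalizable.

Yes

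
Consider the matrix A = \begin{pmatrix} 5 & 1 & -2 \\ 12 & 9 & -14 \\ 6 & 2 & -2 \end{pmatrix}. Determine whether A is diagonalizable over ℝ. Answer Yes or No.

No

Characteristic polynomial: p(r) = r^3 - 12r^2 + 45r - 50 = (r - 5)^2(r - 2).
r = 5 has algebraic multiplicity 2; rank(A − 5I) = 2, so geometric multiplicity = 1.
Geometric multiplicity < algebraic multiplicity, so A is not diagonalizable.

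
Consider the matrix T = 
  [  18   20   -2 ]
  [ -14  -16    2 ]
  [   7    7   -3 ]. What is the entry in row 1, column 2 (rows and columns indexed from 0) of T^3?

38

Characteristic polynomial: λ^3 + λ^2 - 14λ - 24 = (λ - 4)(λ + 2)(λ + 3), so the eigenvalues are -3, -2, 4.
λ=-2: eigenvector (-1, 1, 0).
λ=4: eigenvector (3, -2, 1).
λ=-3: eigenvector (2, -2, 1).
P = [[-1, 3, 2], [1, -2, -2], [0, 1, 1]], D = diag(-2, 4, -3), P⁻¹ = [[0, 1, 2], [1, 1, 0], [-1, -1, 1]].
T³ = P·diag(-8, 64, -27)·P⁻¹ = [[246, 254, -38], [-182, -190, 38], [91, 91, -27]].
The requested entry is 38.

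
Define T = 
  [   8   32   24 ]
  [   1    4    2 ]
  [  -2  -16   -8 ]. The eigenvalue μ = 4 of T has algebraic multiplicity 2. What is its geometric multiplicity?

1

T − 4I = [[4, 32, 24], [1, 0, 2], [-2, -16, -12]].
This matrix has rank 2, so its null space has dimension 3 − 2 = 1.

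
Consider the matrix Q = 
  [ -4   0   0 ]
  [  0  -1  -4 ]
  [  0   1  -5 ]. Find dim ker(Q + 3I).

Q + 3I = [[-1, 0, 0], [0, 2, -4], [0, 1, -2]].
This matrix has rank 2, so its null space has dimension 3 − 2 = 1.

1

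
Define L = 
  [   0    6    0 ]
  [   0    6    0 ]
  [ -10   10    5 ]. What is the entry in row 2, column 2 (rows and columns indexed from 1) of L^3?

216

Characteristic polynomial: μ^3 - 11μ^2 + 30μ = μ(μ - 6)(μ - 5), so the eigenvalues are 0, 5, 6.
μ=5: eigenvector (0, 0, 1).
μ=6: eigenvector (1, 1, 0).
μ=0: eigenvector (1, 0, 2).
P = [[0, 1, 1], [0, 1, 0], [1, 0, 2]], D = diag(5, 6, 0), P⁻¹ = [[-2, 2, 1], [0, 1, 0], [1, -1, 0]].
L³ = P·diag(125, 216, 0)·P⁻¹ = [[0, 216, 0], [0, 216, 0], [-250, 250, 125]].
The requested entry is 216.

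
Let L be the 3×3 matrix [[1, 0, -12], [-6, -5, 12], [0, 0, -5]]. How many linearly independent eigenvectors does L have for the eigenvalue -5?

2

L + 5I = [[6, 0, -12], [-6, 0, 12], [0, 0, 0]].
This matrix has rank 1, so its null space has dimension 3 − 1 = 2.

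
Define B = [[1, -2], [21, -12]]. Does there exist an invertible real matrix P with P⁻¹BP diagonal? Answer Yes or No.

Characteristic polynomial: p(μ) = μ^2 + 11μ + 30 = (μ + 5)(μ + 6).
All 2 eigenvalues are distinct, so B is diagonalizable.

Yes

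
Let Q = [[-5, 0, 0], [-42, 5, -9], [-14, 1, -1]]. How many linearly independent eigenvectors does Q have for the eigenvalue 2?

1

Q − 2I = [[-7, 0, 0], [-42, 3, -9], [-14, 1, -3]].
This matrix has rank 2, so its null space has dimension 3 − 2 = 1.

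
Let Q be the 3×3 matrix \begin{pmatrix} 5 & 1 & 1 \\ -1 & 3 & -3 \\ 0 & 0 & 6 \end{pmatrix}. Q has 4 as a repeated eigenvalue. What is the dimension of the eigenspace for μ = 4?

Q − 4I = [[1, 1, 1], [-1, -1, -3], [0, 0, 2]].
This matrix has rank 2, so its null space has dimension 3 − 2 = 1.

1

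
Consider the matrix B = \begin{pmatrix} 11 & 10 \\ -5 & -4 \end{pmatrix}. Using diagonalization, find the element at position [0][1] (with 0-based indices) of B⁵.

15550

Characteristic polynomial: μ^2 - 7μ + 6 = (μ - 6)(μ - 1), so the eigenvalues are 1, 6.
μ=6: eigenvector (-2, 1).
μ=1: eigenvector (-1, 1).
P = [[-2, -1], [1, 1]], D = diag(6, 1), P⁻¹ = [[-1, -1], [1, 2]].
B⁵ = P·diag(7776, 1)·P⁻¹ = [[15551, 15550], [-7775, -7774]].
The requested entry is 15550.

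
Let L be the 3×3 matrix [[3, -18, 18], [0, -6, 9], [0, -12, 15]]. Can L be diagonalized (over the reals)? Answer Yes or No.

Characteristic polynomial: p(μ) = μ^3 - 12μ^2 + 45μ - 54 = (μ - 6)(μ - 3)^2.
μ = 3 has algebraic multiplicity 2; rank(L − 3I) = 1, so geometric multiplicity = 2.
Every eigenvalue has geometric = algebraic multiplicity, so L is diagonalizable.

Yes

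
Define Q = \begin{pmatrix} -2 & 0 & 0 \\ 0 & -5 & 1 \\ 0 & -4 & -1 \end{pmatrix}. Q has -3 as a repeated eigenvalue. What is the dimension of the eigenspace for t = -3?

1

Q + 3I = [[1, 0, 0], [0, -2, 1], [0, -4, 2]].
This matrix has rank 2, so its null space has dimension 3 − 2 = 1.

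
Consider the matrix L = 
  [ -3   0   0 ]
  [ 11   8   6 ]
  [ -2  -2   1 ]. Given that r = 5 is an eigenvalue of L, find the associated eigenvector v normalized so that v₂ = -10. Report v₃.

L − 5I = [[-8, 0, 0], [11, 3, 6], [-2, -2, -4]].
Solving (L − 5I)v = 0 gives the eigenspace spanned by (0, -10, 5).
With v₂ = -10, v = (0, -10, 5), so v₃ = 5.

5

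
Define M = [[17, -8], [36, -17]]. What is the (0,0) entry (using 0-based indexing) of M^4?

1

Characteristic polynomial: s^2 - 1 = (s - 1)(s + 1), so the eigenvalues are -1, 1.
s=1: eigenvector (1, 2).
s=-1: eigenvector (4, 9).
P = [[1, 4], [2, 9]], D = diag(1, -1), P⁻¹ = [[9, -4], [-2, 1]].
M⁴ = P·diag(1, 1)·P⁻¹ = [[1, 0], [0, 1]].
The requested entry is 1.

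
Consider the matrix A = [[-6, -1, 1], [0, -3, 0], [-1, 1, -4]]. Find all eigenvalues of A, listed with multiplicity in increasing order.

Characteristic polynomial: p(μ) = μ^3 + 13μ^2 + 55μ + 75 = (μ + 3)(μ + 5)^2.
Roots (with multiplicity): -5, -5, -3.

-5, -5, -3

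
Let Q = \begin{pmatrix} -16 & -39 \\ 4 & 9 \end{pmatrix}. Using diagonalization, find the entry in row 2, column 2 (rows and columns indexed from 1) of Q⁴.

Characteristic polynomial: s^2 + 7s + 12 = (s + 3)(s + 4), so the eigenvalues are -4, -3.
s=-3: eigenvector (-3, 1).
s=-4: eigenvector (13, -4).
P = [[-3, 13], [1, -4]], D = diag(-3, -4), P⁻¹ = [[4, 13], [1, 3]].
Q⁴ = P·diag(81, 256)·P⁻¹ = [[2356, 6825], [-700, -2019]].
The requested entry is -2019.

-2019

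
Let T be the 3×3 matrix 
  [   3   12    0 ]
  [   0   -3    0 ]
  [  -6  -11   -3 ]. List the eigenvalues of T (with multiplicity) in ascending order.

Characteristic polynomial: p(λ) = λ^3 + 3λ^2 - 9λ - 27 = (λ - 3)(λ + 3)^2.
Roots (with multiplicity): -3, -3, 3.

-3, -3, 3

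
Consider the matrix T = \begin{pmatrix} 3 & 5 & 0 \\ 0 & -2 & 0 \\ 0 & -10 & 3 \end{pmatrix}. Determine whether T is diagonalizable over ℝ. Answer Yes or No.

Characteristic polynomial: p(r) = r^3 - 4r^2 - 3r + 18 = (r - 3)^2(r + 2).
r = 3 has algebraic multiplicity 2; rank(T − 3I) = 1, so geometric multiplicity = 2.
Every eigenvalue has geometric = algebraic multiplicity, so T is diagonalizable.

Yes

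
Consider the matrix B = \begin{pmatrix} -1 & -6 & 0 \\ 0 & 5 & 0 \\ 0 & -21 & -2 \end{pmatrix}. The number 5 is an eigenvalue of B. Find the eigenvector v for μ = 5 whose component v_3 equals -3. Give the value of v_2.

B − 5I = [[-6, -6, 0], [0, 0, 0], [0, -21, -7]].
Solving (B − 5I)v = 0 gives the eigenspace spanned by (-1, 1, -3).
With v_3 = -3, v = (-1, 1, -3), so v_2 = 1.

1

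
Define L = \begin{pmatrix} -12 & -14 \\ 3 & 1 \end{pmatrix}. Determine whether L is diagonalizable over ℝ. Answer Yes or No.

Characteristic polynomial: p(r) = r^2 + 11r + 30 = (r + 5)(r + 6).
All 2 eigenvalues are distinct, so L is diagonalizable.

Yes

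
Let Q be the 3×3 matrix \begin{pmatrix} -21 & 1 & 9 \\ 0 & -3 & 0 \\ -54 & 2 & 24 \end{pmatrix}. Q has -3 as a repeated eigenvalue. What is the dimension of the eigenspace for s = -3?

Q + 3I = [[-18, 1, 9], [0, 0, 0], [-54, 2, 27]].
This matrix has rank 2, so its null space has dimension 3 − 2 = 1.

1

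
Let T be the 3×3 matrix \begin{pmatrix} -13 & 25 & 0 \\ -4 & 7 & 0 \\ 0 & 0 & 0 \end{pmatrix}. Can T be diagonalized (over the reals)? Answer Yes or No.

Characteristic polynomial: p(s) = s^3 + 6s^2 + 9s = s(s + 3)^2.
s = -3 has algebraic multiplicity 2; rank(T + 3I) = 2, so geometric multiplicity = 1.
Geometric multiplicity < algebraic multiplicity, so T is not diagonalizable.

No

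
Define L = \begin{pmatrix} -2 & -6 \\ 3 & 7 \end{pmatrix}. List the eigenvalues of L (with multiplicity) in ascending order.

1, 4

Characteristic polynomial: p(t) = t^2 - 5t + 4 = (t - 4)(t - 1).
Roots (with multiplicity): 1, 4.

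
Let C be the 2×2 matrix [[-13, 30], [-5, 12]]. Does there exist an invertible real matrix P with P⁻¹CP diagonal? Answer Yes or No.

Yes

Characteristic polynomial: p(s) = s^2 + s - 6 = (s - 2)(s + 3).
All 2 eigenvalues are distinct, so C is diagonalizable.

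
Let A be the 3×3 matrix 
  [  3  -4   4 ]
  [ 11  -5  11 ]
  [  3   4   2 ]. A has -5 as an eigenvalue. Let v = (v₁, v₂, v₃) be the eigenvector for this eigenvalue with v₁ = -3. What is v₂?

A + 5I = [[8, -4, 4], [11, 0, 11], [3, 4, 7]].
Solving (A + 5I)v = 0 gives the eigenspace spanned by (-3, -3, 3).
With v₁ = -3, v = (-3, -3, 3), so v₂ = -3.

-3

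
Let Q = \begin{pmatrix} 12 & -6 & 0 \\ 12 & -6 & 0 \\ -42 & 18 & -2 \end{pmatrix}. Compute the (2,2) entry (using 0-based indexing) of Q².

4

Characteristic polynomial: λ^3 - 4λ^2 - 12λ = λ(λ - 6)(λ + 2), so the eigenvalues are -2, 0, 6.
λ=6: eigenvector (-1, -1, 3).
λ=0: eigenvector (1, 2, -3).
λ=-2: eigenvector (0, 0, 1).
P = [[-1, 1, 0], [-1, 2, 0], [3, -3, 1]], D = diag(6, 0, -2), P⁻¹ = [[-2, 1, 0], [-1, 1, 0], [3, 0, 1]].
Q² = P·diag(36, 0, 4)·P⁻¹ = [[72, -36, 0], [72, -36, 0], [-204, 108, 4]].
The requested entry is 4.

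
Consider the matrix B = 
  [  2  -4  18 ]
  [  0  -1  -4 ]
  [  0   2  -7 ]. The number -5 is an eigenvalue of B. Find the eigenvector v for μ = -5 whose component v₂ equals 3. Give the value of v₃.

B + 5I = [[7, -4, 18], [0, 4, -4], [0, 2, -2]].
Solving (B + 5I)v = 0 gives the eigenspace spanned by (-6, 3, 3).
With v₂ = 3, v = (-6, 3, 3), so v₃ = 3.

3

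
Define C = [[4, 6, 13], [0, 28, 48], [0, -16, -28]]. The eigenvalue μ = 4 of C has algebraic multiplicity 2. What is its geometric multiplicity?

1

C − 4I = [[0, 6, 13], [0, 24, 48], [0, -16, -32]].
This matrix has rank 2, so its null space has dimension 3 − 2 = 1.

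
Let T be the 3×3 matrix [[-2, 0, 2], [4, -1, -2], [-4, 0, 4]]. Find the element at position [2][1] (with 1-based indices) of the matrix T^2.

-4

Characteristic polynomial: μ^3 - μ^2 - 2μ = μ(μ - 2)(μ + 1), so the eigenvalues are -1, 0, 2.
μ=2: eigenvector (-1, 0, -2).
μ=-1: eigenvector (0, 1, 0).
μ=0: eigenvector (1, 2, 1).
P = [[-1, 0, 1], [0, 1, 2], [-2, 0, 1]], D = diag(2, -1, 0), P⁻¹ = [[1, 0, -1], [-4, 1, 2], [2, 0, -1]].
T² = P·diag(4, 1, 0)·P⁻¹ = [[-4, 0, 4], [-4, 1, 2], [-8, 0, 8]].
The requested entry is -4.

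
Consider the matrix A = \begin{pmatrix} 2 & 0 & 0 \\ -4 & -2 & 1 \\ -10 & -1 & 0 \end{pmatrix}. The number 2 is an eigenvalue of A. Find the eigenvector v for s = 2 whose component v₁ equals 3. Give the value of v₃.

A − 2I = [[0, 0, 0], [-4, -4, 1], [-10, -1, -2]].
Solving (A − 2I)v = 0 gives the eigenspace spanned by (3, -6, -12).
With v₁ = 3, v = (3, -6, -12), so v₃ = -12.

-12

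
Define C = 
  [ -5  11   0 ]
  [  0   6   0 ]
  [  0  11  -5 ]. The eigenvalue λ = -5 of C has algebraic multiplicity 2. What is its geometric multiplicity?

2

C + 5I = [[0, 11, 0], [0, 11, 0], [0, 11, 0]].
This matrix has rank 1, so its null space has dimension 3 − 1 = 2.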